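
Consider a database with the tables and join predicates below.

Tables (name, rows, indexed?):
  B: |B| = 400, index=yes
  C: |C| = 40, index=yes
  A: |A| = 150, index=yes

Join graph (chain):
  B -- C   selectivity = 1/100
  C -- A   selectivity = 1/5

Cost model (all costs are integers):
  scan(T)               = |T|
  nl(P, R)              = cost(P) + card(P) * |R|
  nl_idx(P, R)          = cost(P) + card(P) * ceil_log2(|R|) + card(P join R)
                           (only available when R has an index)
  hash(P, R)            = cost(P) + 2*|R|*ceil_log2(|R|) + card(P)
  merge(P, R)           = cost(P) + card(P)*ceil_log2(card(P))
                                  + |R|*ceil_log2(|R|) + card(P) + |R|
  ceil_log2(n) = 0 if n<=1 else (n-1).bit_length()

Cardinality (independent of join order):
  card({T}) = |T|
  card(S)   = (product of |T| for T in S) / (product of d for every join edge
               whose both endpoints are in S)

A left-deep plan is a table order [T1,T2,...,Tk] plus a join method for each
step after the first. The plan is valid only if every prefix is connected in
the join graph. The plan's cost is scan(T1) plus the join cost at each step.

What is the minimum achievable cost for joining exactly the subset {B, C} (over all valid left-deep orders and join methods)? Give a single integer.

Selinger DP over subsets of {B,C}:
  {B}: scan cost=400, card=400
  {C}: scan cost=40, card=40
  {BC}: card=160; try (B,nl_idx)→560, (C,hash)→1280, (C,nl_idx)→2960, (B,merge)→4320, (C,merge)→4680, (B,hash)→7280 …(+2); best=560 via (B,nl_idx)

560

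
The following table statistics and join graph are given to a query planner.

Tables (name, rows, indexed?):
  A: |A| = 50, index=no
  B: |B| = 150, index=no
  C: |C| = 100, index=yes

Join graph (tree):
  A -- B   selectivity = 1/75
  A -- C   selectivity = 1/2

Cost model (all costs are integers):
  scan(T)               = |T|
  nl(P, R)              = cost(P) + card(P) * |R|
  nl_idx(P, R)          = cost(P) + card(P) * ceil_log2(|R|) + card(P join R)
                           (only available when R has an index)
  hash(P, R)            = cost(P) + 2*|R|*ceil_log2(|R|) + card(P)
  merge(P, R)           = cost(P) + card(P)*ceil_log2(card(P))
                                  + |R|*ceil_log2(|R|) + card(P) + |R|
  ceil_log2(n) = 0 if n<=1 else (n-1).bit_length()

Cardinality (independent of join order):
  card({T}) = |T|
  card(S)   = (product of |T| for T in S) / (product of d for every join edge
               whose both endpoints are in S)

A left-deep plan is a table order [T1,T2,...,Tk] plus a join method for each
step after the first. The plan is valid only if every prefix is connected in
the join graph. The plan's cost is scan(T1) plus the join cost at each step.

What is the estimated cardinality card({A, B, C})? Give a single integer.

5000

Tables in S: A(50), B(150), C(100)
Edges inside S: A-B(d=75), A-C(d=2)
numerator = 50 * 150 * 100 = 750000
denominator = 75 * 2 = 150
card(S) = 750000 / 150 = 5000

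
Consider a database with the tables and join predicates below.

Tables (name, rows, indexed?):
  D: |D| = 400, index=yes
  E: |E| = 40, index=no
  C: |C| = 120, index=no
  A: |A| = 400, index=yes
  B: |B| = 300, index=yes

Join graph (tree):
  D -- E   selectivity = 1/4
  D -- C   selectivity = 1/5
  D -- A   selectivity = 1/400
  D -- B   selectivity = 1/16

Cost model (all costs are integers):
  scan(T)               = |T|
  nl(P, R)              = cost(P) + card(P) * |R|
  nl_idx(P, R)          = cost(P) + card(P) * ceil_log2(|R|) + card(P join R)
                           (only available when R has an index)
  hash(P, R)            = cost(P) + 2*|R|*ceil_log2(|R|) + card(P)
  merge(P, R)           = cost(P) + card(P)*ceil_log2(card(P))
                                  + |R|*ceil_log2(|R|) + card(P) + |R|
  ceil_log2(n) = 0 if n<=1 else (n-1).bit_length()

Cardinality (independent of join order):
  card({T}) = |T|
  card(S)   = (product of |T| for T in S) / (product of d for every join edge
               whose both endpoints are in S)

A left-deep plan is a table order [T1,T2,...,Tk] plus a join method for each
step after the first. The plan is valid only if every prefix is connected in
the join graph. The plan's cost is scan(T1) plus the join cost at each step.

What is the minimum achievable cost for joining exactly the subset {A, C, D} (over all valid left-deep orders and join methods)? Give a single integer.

6480

Selinger DP over subsets of {A,C,D}:
  {D}: scan cost=400, card=400
  {C}: scan cost=120, card=120
  {A}: scan cost=400, card=400
  {CD}: card=9600; try (C,hash)→2480, (D,merge)→5080, (C,merge)→5360, (D,hash)→7440, (D,nl_idx)→10800, (D,nl)→48120 …(+1); best=2480 via (C,hash)
  {AD}: card=400; try (D,nl_idx)→4400, (A,nl_idx)→4400, (D,hash)→8000, (A,hash)→8000, (D,merge)→8400, (A,merge)→8400 …(+2); best=4400 via (D,nl_idx)
  {ACD}: card=9600; try (C,hash)→6480, (C,merge)→9360, (A,hash)→19280, (C,nl)→52400, (A,nl_idx)→98480, (A,merge)→150480 …(+1); best=6480 via (C,hash)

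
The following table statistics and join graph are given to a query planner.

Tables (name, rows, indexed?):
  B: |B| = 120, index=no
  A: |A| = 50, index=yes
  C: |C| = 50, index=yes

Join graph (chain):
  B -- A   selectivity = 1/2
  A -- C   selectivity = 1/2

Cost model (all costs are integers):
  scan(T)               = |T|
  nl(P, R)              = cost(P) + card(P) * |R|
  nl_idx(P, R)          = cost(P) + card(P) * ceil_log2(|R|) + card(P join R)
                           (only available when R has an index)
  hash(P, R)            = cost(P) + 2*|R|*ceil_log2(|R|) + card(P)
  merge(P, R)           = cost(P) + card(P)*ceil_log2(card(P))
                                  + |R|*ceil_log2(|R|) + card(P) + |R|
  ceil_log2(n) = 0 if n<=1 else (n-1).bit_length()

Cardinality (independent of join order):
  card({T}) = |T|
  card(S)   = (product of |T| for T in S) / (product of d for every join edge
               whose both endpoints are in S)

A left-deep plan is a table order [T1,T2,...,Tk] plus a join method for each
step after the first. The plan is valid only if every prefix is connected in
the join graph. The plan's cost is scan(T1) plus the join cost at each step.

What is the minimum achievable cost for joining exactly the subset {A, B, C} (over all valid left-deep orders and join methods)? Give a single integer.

3630

Selinger DP over subsets of {A,B,C}:
  {B}: scan cost=120, card=120
  {A}: scan cost=50, card=50
  {C}: scan cost=50, card=50
  {AB}: card=3000; try (A,hash)→840, (B,merge)→1360, (A,merge)→1430, (B,hash)→1780, (A,nl_idx)→3840, (B,nl)→6050 …(+1); best=840 via (A,hash)
  {AC}: card=1250; try (C,hash)→700, (A,hash)→700, (C,merge)→750, (A,merge)→750, (C,nl_idx)→1600, (A,nl_idx)→1600 …(+2); best=700 via (C,hash)
  {ABC}: card=75000; try (B,hash)→3630, (C,hash)→4440, (B,merge)→16660, (C,merge)→40190, (C,nl_idx)→93840, (B,nl)→150700 …(+1); best=3630 via (B,hash)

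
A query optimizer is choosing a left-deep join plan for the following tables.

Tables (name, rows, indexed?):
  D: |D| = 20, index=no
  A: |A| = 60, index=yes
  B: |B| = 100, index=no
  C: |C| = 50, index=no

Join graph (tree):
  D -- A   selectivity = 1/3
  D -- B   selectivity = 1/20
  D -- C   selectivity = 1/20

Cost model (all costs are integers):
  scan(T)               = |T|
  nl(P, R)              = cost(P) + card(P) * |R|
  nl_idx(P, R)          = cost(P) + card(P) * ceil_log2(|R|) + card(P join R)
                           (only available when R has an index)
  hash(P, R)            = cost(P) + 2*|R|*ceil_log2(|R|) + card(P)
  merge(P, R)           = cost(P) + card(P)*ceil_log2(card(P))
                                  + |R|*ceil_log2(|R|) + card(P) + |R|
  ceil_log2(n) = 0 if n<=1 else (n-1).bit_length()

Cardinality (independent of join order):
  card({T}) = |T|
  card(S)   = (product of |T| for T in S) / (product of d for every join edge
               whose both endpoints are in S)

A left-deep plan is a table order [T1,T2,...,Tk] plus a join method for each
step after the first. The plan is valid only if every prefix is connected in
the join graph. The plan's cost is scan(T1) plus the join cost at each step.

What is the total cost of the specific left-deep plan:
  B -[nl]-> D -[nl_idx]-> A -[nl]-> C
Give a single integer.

step 1: scan B: cost=100, card=100
step 2: join D via nl
    card(P join D) = 100*20/(20) = 100
    cost = 100 + 100*20 = 2100
step 3: join A via nl_idx
    card(P join A) = 100*60/(3) = 2000
    cost = 2100 + 100*6 + 2000 = 4700
step 4: join C via nl
    card(P join C) = 2000*50/(20) = 5000
    cost = 4700 + 2000*50 = 104700

104700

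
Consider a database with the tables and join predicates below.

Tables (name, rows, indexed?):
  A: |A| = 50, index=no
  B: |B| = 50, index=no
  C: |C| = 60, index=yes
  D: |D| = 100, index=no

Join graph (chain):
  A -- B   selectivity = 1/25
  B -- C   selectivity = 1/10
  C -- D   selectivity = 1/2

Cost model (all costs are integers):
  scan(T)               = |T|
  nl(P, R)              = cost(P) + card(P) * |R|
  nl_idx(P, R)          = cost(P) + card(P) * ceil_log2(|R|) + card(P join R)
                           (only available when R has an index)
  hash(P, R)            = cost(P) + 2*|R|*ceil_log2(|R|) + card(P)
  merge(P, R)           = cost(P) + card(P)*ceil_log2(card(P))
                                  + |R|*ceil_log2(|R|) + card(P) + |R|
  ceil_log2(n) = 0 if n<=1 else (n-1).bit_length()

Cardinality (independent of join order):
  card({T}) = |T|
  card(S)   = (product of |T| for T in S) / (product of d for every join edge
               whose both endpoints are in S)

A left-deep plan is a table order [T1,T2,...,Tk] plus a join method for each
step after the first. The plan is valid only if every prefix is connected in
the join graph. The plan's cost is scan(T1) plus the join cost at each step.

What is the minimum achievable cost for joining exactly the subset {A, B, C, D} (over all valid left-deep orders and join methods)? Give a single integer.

Selinger DP over subsets of {A,B,C,D}:
  {A}: scan cost=50, card=50
  {B}: scan cost=50, card=50
  {C}: scan cost=60, card=60
  {D}: scan cost=100, card=100
  {AB}: card=100; try (B,hash)→700, (A,hash)→700, (B,merge)→750, (A,merge)→750, (B,nl)→2550, (A,nl)→2550; best=700 via (B,hash)
  {BC}: card=300; try (C,nl_idx)→650, (B,hash)→720, (C,hash)→820, (C,merge)→820, (B,merge)→830, (C,nl)→3050 …(+1); best=650 via (C,nl_idx)
  {CD}: card=3000; try (C,hash)→920, (D,merge)→1280, (C,merge)→1320, (D,hash)→1520, (C,nl_idx)→3700, (D,nl)→6060 …(+1); best=920 via (C,hash)
  {ABC}: card=600; try (C,hash)→1520, (A,hash)→1550, (C,nl_idx)→1900, (C,merge)→1920, (A,merge)→4000, (C,nl)→6700 …(+1); best=1520 via (C,hash)
  {BCD}: card=15000; try (D,hash)→2350, (D,merge)→4450, (B,hash)→4520, (D,nl)→30650, (B,merge)→40270, (B,nl)→150920; best=2350 via (D,hash)
  {ABCD}: card=30000; try (D,hash)→3520, (D,merge)→8920, (A,hash)→17950, (D,nl)→61520, (A,merge)→227700, (A,nl)→752350; best=3520 via (D,hash)

3520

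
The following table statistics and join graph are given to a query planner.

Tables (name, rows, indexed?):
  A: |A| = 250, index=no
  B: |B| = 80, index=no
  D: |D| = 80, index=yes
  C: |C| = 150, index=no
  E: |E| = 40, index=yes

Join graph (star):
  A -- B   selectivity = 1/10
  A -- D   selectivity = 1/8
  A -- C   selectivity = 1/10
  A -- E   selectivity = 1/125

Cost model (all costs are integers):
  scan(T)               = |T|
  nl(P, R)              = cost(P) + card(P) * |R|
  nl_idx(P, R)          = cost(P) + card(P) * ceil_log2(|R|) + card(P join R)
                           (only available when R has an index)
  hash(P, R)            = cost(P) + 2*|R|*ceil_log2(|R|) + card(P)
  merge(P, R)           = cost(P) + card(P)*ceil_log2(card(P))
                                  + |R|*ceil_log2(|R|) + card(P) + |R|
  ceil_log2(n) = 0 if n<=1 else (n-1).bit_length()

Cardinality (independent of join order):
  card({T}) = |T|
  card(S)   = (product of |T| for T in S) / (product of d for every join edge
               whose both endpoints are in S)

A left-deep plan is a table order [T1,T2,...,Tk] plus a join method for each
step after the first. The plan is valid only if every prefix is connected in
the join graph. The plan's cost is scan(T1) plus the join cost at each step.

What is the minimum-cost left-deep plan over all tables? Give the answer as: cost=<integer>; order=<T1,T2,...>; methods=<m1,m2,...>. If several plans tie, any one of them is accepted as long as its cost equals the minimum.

Selinger DP (subsets sized 1..n):
  {A}: scan cost=250, card=250
  {B}: scan cost=80, card=80
  {D}: scan cost=80, card=80
  {C}: scan cost=150, card=150
  {E}: scan cost=40, card=40
  {AB}: card=2000; try (B,hash)→1620, (A,merge)→2970, (B,merge)→3140, (A,hash)→4160, (A,nl)→20080, (B,nl)→20250; best=1620 via (B,hash)
  {AD}: card=2500; try (D,hash)→1620, (A,merge)→2970, (D,merge)→3140, (A,hash)→4160, (D,nl_idx)→4500, (A,nl)→20080 …(+1); best=1620 via (D,hash)
  {AC}: card=3750; try (C,hash)→2900, (A,merge)→3750, (C,merge)→3850, (A,hash)→4300, (A,nl)→37650, (C,nl)→37750; best=2900 via (C,hash)
  {AE}: card=80; try (E,hash)→980, (E,nl_idx)→1830, (A,merge)→2570, (E,merge)→2780, (A,hash)→4080, (A,nl)→10040 …(+1); best=980 via (E,hash)
  {ABD}: card=20000; try (D,hash)→4740, (B,hash)→5240, (D,merge)→26260, (B,merge)→34760, (D,nl_idx)→35620, (D,nl)→161620 …(+1); best=4740 via (D,hash)
  {ABC}: card=30000; try (C,hash)→6020, (B,hash)→7770, (C,merge)→26970, (B,merge)→52290, (C,nl)→301620, (B,nl)→302900; best=6020 via (C,hash)
  {ABE}: card=640; try (B,hash)→2180, (B,merge)→2260, (E,hash)→4100, (B,nl)→7380, (E,nl_idx)→14260, (E,merge)→25900 …(+1); best=2180 via (B,hash)
  {ACD}: card=37500; try (C,hash)→6520, (D,hash)→7770, (C,merge)→35470, (D,merge)→52290, (D,nl_idx)→66650, (D,nl)→302900 …(+1); best=6520 via (C,hash)
  {ADE}: card=800; try (D,hash)→2180, (D,merge)→2260, (D,nl_idx)→2340, (E,hash)→4600, (D,nl)→7380, (E,nl_idx)→17420 …(+2); best=2180 via (D,hash)
  {ACE}: card=1200; try (C,merge)→2970, (C,hash)→3460, (E,hash)→7130, (C,nl)→12980, (E,nl_idx)→26600, (E,merge)→51930 …(+1); best=2970 via (C,merge)
  {ABCD}: card=300000; try (C,hash)→27140, (D,hash)→37140, (B,hash)→45140, (C,merge)→326090, (D,merge)→486660, (D,nl_idx)→516020 …(+4); best=27140 via (C,hash)
  {ABDE}: card=6400; try (D,hash)→3940, (B,hash)→4100, (D,merge)→9860, (B,merge)→11620, (D,nl_idx)→13060, (E,hash)→25220 …(+5); best=3940 via (D,hash)
  {ABCE}: card=9600; try (C,hash)→5220, (B,hash)→5290, (C,merge)→10570, (B,merge)→18010, (E,hash)→36500, (C,nl)→98180 …(+4); best=5220 via (C,hash)
  {ACDE}: card=12000; try (D,hash)→5290, (C,hash)→5380, (C,merge)→12330, (D,merge)→18010, (D,nl_idx)→23370, (E,hash)→44500 …(+5); best=5290 via (D,hash)
  {ABCDE}: card=96000; try (C,hash)→12740, (D,hash)→15940, (B,hash)→18410, (C,merge)→94890, (D,merge)→149860, (D,nl_idx)→168420 …(+8); best=12740 via (C,hash)

cost=12740; order=A,E,B,D,C; methods=hash,hash,hash,hash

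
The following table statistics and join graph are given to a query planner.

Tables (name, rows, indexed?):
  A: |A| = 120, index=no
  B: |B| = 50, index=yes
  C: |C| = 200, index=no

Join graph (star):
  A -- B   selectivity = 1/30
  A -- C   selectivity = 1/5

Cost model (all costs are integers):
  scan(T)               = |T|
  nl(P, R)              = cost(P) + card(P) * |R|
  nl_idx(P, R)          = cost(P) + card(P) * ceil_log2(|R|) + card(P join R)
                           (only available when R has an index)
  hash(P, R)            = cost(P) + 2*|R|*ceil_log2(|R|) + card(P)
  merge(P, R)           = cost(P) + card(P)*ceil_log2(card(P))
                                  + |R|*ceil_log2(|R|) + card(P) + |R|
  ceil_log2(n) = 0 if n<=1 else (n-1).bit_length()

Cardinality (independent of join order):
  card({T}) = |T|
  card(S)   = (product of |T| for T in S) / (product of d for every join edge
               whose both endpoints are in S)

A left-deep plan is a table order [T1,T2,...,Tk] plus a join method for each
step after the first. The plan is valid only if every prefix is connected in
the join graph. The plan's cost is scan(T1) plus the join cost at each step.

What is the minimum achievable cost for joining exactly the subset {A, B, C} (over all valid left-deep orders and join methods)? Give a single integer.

4240

Selinger DP over subsets of {A,B,C}:
  {A}: scan cost=120, card=120
  {B}: scan cost=50, card=50
  {C}: scan cost=200, card=200
  {AB}: card=200; try (B,hash)→840, (B,nl_idx)→1040, (A,merge)→1360, (B,merge)→1430, (A,hash)→1780, (A,nl)→6050 …(+1); best=840 via (B,hash)
  {AC}: card=4800; try (A,hash)→2080, (C,merge)→2880, (A,merge)→2960, (C,hash)→3440, (C,nl)→24120, (A,nl)→24200; best=2080 via (A,hash)
  {ABC}: card=8000; try (C,hash)→4240, (C,merge)→4440, (B,hash)→7480, (B,nl_idx)→38880, (C,nl)→40840, (B,merge)→69630 …(+1); best=4240 via (C,hash)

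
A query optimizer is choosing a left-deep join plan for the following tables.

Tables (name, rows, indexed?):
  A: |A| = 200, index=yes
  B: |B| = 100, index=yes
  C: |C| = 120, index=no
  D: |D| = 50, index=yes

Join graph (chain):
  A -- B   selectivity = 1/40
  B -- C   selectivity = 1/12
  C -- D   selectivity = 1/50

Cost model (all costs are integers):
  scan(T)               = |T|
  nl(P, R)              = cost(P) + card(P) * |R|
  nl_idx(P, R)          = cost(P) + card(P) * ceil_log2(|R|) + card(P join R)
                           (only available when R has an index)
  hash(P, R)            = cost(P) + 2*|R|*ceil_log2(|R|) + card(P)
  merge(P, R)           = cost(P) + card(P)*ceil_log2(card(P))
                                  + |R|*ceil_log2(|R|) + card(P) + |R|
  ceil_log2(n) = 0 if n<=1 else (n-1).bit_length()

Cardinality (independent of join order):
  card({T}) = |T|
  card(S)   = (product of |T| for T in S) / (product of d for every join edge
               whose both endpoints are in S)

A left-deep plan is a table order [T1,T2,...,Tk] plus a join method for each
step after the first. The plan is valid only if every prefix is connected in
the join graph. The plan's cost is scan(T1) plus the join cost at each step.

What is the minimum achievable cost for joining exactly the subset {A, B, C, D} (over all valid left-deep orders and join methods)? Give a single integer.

6560

Selinger DP over subsets of {A,B,C,D}:
  {A}: scan cost=200, card=200
  {B}: scan cost=100, card=100
  {C}: scan cost=120, card=120
  {D}: scan cost=50, card=50
  {AB}: card=500; try (A,nl_idx)→1400, (B,hash)→1800, (B,nl_idx)→2100, (A,merge)→2700, (B,merge)→2800, (A,hash)→3400 …(+2); best=1400 via (A,nl_idx)
  {BC}: card=1000; try (B,hash)→1640, (C,merge)→1860, (C,hash)→1880, (B,merge)→1880, (B,nl_idx)→1960, (C,nl)→12100 …(+1); best=1640 via (B,hash)
  {CD}: card=120; try (D,hash)→840, (D,nl_idx)→960, (C,merge)→1360, (D,merge)→1430, (C,hash)→1780, (C,nl)→6050 …(+1); best=840 via (D,hash)
  {ABC}: card=5000; try (C,hash)→3580, (A,hash)→5840, (C,merge)→7360, (A,merge)→14440, (A,nl_idx)→14640, (C,nl)→61400 …(+1); best=3580 via (C,hash)
  {BCD}: card=1000; try (B,hash)→2360, (B,merge)→2600, (B,nl_idx)→2680, (D,hash)→3240, (D,nl_idx)→8640, (B,nl)→12840 …(+2); best=2360 via (B,hash)
  {ABCD}: card=5000; try (A,hash)→6560, (D,hash)→9180, (A,merge)→15160, (A,nl_idx)→15360, (D,nl_idx)→38580, (D,merge)→73930 …(+2); best=6560 via (A,hash)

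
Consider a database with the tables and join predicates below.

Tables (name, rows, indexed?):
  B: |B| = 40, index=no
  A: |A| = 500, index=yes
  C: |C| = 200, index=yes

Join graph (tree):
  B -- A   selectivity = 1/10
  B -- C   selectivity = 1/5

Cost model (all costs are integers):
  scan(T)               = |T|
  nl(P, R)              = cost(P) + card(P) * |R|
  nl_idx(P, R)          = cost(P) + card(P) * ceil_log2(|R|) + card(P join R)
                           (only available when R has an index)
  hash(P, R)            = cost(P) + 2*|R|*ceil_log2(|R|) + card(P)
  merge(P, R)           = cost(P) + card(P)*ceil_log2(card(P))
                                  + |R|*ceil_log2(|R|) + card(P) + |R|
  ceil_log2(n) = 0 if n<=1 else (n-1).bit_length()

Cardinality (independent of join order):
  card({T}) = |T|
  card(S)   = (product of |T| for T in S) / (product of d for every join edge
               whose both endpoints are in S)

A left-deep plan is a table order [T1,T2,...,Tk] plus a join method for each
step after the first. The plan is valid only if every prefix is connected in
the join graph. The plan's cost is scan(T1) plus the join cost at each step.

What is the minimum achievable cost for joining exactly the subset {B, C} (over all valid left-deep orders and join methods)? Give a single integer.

Selinger DP over subsets of {B,C}:
  {B}: scan cost=40, card=40
  {C}: scan cost=200, card=200
  {BC}: card=1600; try (B,hash)→880, (C,nl_idx)→1960, (C,merge)→2120, (B,merge)→2280, (C,hash)→3280, (C,nl)→8040 …(+1); best=880 via (B,hash)

880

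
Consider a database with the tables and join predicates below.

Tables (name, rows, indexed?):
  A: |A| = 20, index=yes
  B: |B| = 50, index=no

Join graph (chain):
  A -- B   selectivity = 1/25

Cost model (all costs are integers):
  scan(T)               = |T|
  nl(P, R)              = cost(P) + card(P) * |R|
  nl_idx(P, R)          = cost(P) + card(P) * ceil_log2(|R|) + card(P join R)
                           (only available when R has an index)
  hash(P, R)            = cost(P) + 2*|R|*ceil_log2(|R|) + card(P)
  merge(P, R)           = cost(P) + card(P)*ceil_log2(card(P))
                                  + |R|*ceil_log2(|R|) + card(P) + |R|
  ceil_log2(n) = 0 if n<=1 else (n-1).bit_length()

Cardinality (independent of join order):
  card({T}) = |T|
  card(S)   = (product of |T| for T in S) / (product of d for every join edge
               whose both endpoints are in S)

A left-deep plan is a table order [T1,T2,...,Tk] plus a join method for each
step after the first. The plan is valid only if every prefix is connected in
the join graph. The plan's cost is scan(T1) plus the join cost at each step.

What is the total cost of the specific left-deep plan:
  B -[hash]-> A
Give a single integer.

300

step 1: scan B: cost=50, card=50
step 2: join A via hash
    card(P join A) = 50*20/(25) = 40
    cost = 50 + 2*20*5 + 50 = 300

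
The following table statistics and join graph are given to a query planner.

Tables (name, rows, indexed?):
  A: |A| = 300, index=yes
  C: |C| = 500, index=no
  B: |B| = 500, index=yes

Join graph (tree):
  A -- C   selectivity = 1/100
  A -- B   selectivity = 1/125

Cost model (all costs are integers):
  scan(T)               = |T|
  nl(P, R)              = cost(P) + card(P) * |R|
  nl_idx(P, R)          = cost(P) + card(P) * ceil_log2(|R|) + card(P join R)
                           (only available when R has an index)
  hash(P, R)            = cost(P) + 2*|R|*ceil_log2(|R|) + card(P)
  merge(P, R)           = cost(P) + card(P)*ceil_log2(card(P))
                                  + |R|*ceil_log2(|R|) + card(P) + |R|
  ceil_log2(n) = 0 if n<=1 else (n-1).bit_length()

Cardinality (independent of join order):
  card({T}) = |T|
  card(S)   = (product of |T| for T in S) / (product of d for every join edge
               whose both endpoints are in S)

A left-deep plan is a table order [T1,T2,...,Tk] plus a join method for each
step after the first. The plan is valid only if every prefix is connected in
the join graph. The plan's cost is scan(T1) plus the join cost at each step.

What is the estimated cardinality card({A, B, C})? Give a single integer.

6000

Tables in S: A(300), B(500), C(500)
Edges inside S: A-C(d=100), A-B(d=125)
numerator = 300 * 500 * 500 = 75000000
denominator = 100 * 125 = 12500
card(S) = 75000000 / 12500 = 6000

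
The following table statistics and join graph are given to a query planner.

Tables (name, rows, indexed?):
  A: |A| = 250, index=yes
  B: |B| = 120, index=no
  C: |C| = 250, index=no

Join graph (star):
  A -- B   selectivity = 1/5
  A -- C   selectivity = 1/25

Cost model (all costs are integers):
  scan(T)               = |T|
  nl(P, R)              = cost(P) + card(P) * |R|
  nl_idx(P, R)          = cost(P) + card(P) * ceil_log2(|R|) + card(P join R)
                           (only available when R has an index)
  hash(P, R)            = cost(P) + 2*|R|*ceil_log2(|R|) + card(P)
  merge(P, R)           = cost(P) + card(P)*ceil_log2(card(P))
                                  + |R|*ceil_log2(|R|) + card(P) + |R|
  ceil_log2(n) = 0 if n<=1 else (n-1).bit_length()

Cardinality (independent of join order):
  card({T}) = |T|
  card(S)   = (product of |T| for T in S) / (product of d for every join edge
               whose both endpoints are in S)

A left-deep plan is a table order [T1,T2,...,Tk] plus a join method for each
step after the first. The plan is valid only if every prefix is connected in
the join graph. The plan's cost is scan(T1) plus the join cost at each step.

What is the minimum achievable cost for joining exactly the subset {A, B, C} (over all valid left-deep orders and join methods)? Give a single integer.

8680

Selinger DP over subsets of {A,B,C}:
  {A}: scan cost=250, card=250
  {B}: scan cost=120, card=120
  {C}: scan cost=250, card=250
  {AB}: card=6000; try (B,hash)→2180, (A,merge)→3330, (B,merge)→3460, (A,hash)→4240, (A,nl_idx)→7080, (A,nl)→30120 …(+1); best=2180 via (B,hash)
  {AC}: card=2500; try (C,hash)→4500, (A,hash)→4500, (C,merge)→4750, (A,merge)→4750, (A,nl_idx)→4750, (C,nl)→62750 …(+1); best=4500 via (C,hash)
  {ABC}: card=60000; try (B,hash)→8680, (C,hash)→12180, (B,merge)→37960, (C,merge)→88430, (B,nl)→304500, (C,nl)→1502180; best=8680 via (B,hash)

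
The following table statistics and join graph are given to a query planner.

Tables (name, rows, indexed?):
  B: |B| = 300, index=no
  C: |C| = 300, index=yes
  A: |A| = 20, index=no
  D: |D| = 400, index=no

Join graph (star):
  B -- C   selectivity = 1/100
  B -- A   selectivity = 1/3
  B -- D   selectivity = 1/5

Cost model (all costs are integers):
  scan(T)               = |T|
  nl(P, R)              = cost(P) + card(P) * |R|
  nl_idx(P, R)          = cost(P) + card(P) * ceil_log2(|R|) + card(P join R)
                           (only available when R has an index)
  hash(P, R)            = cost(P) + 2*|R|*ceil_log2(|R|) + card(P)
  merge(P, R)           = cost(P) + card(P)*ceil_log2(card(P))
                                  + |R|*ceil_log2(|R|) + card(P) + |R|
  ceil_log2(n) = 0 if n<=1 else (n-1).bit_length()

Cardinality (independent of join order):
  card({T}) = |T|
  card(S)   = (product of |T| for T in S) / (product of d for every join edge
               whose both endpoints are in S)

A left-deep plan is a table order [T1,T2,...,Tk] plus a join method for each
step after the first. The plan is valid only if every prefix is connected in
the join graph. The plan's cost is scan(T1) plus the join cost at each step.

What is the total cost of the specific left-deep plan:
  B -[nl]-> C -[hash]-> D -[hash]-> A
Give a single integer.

step 1: scan B: cost=300, card=300
step 2: join C via nl
    card(P join C) = 300*300/(100) = 900
    cost = 300 + 300*300 = 90300
step 3: join D via hash
    card(P join D) = 900*400/(5) = 72000
    cost = 90300 + 2*400*9 + 900 = 98400
step 4: join A via hash
    card(P join A) = 72000*20/(3) = 480000
    cost = 98400 + 2*20*5 + 72000 = 170600

170600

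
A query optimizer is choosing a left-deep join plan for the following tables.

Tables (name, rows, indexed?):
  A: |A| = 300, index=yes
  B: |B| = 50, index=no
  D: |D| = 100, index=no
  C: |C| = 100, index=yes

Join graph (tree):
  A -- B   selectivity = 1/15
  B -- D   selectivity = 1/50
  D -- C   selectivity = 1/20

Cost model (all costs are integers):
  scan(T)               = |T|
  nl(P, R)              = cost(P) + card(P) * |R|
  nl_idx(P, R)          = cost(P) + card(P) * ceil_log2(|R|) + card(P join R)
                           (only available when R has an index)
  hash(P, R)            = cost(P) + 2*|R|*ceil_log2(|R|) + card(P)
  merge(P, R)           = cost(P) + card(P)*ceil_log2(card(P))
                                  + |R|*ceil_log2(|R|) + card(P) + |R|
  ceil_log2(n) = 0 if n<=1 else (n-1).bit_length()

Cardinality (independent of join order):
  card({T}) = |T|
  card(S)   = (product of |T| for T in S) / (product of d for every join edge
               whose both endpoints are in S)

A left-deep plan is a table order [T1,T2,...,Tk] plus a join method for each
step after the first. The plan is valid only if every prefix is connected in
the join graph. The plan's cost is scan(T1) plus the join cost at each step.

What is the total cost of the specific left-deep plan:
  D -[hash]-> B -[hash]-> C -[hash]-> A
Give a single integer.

8200

step 1: scan D: cost=100, card=100
step 2: join B via hash
    card(P join B) = 100*50/(50) = 100
    cost = 100 + 2*50*6 + 100 = 800
step 3: join C via hash
    card(P join C) = 100*100/(20) = 500
    cost = 800 + 2*100*7 + 100 = 2300
step 4: join A via hash
    card(P join A) = 500*300/(15) = 10000
    cost = 2300 + 2*300*9 + 500 = 8200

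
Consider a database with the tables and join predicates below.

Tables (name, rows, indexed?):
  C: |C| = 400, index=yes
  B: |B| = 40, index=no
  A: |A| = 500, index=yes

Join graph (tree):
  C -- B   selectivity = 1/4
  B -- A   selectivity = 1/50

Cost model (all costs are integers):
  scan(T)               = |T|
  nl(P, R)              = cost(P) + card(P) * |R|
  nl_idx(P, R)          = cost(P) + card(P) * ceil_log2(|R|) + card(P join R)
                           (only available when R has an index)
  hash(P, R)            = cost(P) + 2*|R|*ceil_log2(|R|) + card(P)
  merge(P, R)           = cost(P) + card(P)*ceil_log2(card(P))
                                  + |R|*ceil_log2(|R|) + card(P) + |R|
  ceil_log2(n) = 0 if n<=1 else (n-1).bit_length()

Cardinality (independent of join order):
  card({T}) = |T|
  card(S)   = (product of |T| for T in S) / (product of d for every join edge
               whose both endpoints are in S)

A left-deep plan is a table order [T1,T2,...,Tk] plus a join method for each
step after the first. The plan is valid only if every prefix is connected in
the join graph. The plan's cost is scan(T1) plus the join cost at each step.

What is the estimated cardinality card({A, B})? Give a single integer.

400

Tables in S: A(500), B(40)
Edges inside S: B-A(d=50)
numerator = 500 * 40 = 20000
denominator = 50 = 50
card(S) = 20000 / 50 = 400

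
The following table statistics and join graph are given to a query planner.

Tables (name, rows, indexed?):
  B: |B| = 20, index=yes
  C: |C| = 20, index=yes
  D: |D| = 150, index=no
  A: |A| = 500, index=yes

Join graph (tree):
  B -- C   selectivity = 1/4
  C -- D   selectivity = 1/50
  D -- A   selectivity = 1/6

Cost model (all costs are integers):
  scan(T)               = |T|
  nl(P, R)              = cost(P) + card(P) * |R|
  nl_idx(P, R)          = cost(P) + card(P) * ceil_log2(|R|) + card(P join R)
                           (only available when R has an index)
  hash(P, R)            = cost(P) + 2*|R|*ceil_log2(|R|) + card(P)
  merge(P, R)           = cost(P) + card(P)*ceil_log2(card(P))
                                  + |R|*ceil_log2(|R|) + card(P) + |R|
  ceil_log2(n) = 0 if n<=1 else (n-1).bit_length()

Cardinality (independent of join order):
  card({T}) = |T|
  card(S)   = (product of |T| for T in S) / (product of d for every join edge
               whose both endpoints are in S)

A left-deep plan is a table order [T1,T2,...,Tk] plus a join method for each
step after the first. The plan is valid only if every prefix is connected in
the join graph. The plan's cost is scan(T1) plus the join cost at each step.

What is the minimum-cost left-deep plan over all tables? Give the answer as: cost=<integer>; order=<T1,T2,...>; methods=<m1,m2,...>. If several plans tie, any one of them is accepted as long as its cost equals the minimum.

cost=8760; order=D,C,B,A; methods=hash,hash,merge

Selinger DP (subsets sized 1..n):
  {B}: scan cost=20, card=20
  {C}: scan cost=20, card=20
  {D}: scan cost=150, card=150
  {A}: scan cost=500, card=500
  {BC}: card=100; try (C,nl_idx)→220, (B,nl_idx)→220, (C,hash)→240, (B,hash)→240, (C,merge)→260, (B,merge)→260 …(+2); best=220 via (C,nl_idx)
  {CD}: card=60; try (C,hash)→500, (C,nl_idx)→960, (D,merge)→1490, (C,merge)→1620, (D,hash)→2440, (D,nl)→3020 …(+1); best=500 via (C,hash)
  {AD}: card=12500; try (D,hash)→3400, (A,merge)→6500, (D,merge)→6850, (A,hash)→9300, (A,nl_idx)→14000, (A,nl)→75150 …(+1); best=3400 via (D,hash)
  {BCD}: card=300; try (B,hash)→760, (B,merge)→1040, (B,nl_idx)→1100, (B,nl)→1700, (D,merge)→2370, (D,hash)→2720 …(+1); best=760 via (B,hash)
  {ACD}: card=5000; try (A,merge)→5920, (A,nl_idx)→6040, (A,hash)→9560, (C,hash)→16100, (A,nl)→30500, (C,nl_idx)→70900 …(+2); best=5920 via (A,merge)
  {ABCD}: card=25000; try (A,merge)→8760, (A,hash)→10060, (B,hash)→11120, (A,nl_idx)→28460, (B,nl_idx)→55920, (B,merge)→76040 …(+2); best=8760 via (A,merge)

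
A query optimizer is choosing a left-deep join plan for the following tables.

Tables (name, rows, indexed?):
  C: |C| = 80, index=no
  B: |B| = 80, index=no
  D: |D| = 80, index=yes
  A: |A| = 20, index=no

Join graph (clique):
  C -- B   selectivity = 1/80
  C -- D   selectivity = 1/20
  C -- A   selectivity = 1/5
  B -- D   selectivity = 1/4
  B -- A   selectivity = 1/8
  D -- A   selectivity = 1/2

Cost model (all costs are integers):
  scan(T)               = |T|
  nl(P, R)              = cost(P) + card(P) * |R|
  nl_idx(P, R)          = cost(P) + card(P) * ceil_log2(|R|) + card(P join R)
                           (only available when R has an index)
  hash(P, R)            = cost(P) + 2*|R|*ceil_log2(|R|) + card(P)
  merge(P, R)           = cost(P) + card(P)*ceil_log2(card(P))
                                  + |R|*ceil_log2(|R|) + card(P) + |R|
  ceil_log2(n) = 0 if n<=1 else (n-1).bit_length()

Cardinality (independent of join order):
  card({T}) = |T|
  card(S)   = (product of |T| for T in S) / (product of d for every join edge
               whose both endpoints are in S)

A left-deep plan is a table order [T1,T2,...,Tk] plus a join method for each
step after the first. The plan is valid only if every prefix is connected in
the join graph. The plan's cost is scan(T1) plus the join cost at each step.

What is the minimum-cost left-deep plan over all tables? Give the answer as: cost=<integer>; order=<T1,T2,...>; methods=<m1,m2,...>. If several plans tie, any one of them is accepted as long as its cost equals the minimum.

cost=1860; order=B,C,A,D; methods=hash,hash,nl_idx

Selinger DP (subsets sized 1..n):
  {C}: scan cost=80, card=80
  {B}: scan cost=80, card=80
  {D}: scan cost=80, card=80
  {A}: scan cost=20, card=20
  {BC}: card=80; try (C,hash)→1280, (B,hash)→1280, (C,merge)→1360, (B,merge)→1360, (C,nl)→6480, (B,nl)→6480; best=1280 via (C,hash)
  {CD}: card=320; try (D,nl_idx)→960, (D,hash)→1280, (C,hash)→1280, (D,merge)→1360, (C,merge)→1360, (D,nl)→6480 …(+1); best=960 via (D,nl_idx)
  {AC}: card=320; try (A,hash)→360, (C,merge)→780, (A,merge)→840, (C,hash)→1160, (C,nl)→1620, (A,nl)→1680; best=360 via (A,hash)
  {BD}: card=1600; try (D,hash)→1280, (B,hash)→1280, (D,merge)→1360, (B,merge)→1360, (D,nl_idx)→2240, (D,nl)→6480 …(+1); best=1280 via (D,hash)
  {AB}: card=200; try (A,hash)→360, (B,merge)→780, (A,merge)→840, (B,hash)→1160, (B,nl)→1620, (A,nl)→1680; best=360 via (A,hash)
  {AD}: card=800; try (A,hash)→360, (D,merge)→780, (A,merge)→840, (D,nl_idx)→960, (D,hash)→1160, (D,nl)→1620 …(+1); best=360 via (A,hash)
  {BCD}: card=80; try (D,nl_idx)→1920, (B,hash)→2400, (D,hash)→2480, (D,merge)→2560, (C,hash)→4000, (B,merge)→4800 …(+4); best=1920 via (D,nl_idx)
  {ABC}: card=40; try (A,hash)→1560, (C,hash)→1680, (B,hash)→1800, (A,merge)→2040, (C,merge)→2800, (A,nl)→2880 …(+3); best=1560 via (A,hash)
  {ACD}: card=640; try (A,hash)→1480, (D,hash)→1800, (C,hash)→2280, (D,nl_idx)→3240, (D,merge)→4200, (A,merge)→4280 …(+4); best=1480 via (A,hash)
  {ABD}: card=2000; try (D,hash)→1680, (B,hash)→2280, (D,merge)→2800, (A,hash)→3080, (D,nl_idx)→3760, (B,merge)→9800 …(+4); best=1680 via (D,hash)
  {ABCD}: card=20; try (D,nl_idx)→1860, (A,hash)→2200, (D,merge)→2480, (A,merge)→2680, (D,hash)→2720, (B,hash)→3240 …(+7); best=1860 via (D,nl_idx)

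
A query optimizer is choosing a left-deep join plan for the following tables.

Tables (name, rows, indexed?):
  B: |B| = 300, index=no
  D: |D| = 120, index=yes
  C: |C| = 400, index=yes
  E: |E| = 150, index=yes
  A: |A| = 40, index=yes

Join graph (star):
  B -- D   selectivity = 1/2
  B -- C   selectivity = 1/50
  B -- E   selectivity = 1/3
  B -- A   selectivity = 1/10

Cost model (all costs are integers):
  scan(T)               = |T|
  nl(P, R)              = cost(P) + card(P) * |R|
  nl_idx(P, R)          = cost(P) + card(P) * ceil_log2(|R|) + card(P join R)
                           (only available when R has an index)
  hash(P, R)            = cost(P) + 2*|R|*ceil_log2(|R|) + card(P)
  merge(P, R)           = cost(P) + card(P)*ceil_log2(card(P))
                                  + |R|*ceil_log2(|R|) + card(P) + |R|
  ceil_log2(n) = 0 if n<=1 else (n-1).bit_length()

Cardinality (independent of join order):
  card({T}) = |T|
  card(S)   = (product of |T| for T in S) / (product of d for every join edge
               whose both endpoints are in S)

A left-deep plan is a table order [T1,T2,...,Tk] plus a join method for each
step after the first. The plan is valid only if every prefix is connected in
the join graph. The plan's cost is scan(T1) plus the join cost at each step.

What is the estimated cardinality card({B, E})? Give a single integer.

Tables in S: B(300), E(150)
Edges inside S: B-E(d=3)
numerator = 300 * 150 = 45000
denominator = 3 = 3
card(S) = 45000 / 3 = 15000

15000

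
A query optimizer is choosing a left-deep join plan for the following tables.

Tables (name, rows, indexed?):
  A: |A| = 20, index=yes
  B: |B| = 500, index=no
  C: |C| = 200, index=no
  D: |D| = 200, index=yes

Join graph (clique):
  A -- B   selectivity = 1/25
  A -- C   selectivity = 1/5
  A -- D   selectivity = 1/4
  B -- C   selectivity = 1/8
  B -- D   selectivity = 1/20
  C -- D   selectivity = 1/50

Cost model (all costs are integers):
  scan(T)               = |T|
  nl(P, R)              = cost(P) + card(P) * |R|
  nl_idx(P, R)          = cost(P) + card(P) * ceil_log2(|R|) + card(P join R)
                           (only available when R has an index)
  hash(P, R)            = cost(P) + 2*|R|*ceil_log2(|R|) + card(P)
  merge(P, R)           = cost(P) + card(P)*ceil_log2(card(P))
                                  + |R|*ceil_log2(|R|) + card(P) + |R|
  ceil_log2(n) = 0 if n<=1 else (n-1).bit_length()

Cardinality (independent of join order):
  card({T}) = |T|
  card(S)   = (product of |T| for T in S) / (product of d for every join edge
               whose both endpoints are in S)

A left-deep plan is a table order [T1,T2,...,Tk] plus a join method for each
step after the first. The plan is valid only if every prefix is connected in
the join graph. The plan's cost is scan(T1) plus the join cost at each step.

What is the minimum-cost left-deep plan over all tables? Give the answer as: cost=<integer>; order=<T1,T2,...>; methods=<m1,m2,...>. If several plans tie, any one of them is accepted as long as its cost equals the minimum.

Selinger DP (subsets sized 1..n):
  {A}: scan cost=20, card=20
  {B}: scan cost=500, card=500
  {C}: scan cost=200, card=200
  {D}: scan cost=200, card=200
  {AB}: card=400; try (A,hash)→1200, (A,nl_idx)→3400, (B,merge)→5140, (A,merge)→5620, (B,hash)→9040, (B,nl)→10020 …(+1); best=1200 via (A,hash)
  {AC}: card=800; try (A,hash)→600, (C,merge)→1940, (A,nl_idx)→2000, (A,merge)→2120, (C,hash)→3240, (C,nl)→4020 …(+1); best=600 via (A,hash)
  {AD}: card=1000; try (A,hash)→600, (D,nl_idx)→1180, (D,merge)→1940, (A,merge)→2120, (A,nl_idx)→2200, (D,hash)→3240 …(+2); best=600 via (A,hash)
  {BC}: card=12500; try (C,hash)→4200, (B,merge)→7000, (C,merge)→7300, (B,hash)→9400, (B,nl)→100200, (C,nl)→100500; best=4200 via (C,hash)
  {BD}: card=5000; try (D,hash)→4200, (B,merge)→7000, (D,merge)→7300, (B,hash)→9400, (D,nl_idx)→9500, (B,nl)→100200 …(+1); best=4200 via (D,hash)
  {CD}: card=800; try (D,nl_idx)→2600, (D,hash)→3600, (C,hash)→3600, (D,merge)→3800, (C,merge)→3800, (D,nl)→40200 …(+1); best=2600 via (D,nl_idx)
  {ABC}: card=2000; try (C,hash)→4800, (C,merge)→7000, (B,hash)→10400, (B,merge)→14400, (A,hash)→16900, (A,nl_idx)→68700 …(+4); best=4800 via (C,hash)
  {ABD}: card=1000; try (D,hash)→4800, (D,nl_idx)→5400, (D,merge)→7000, (A,hash)→9400, (B,hash)→10600, (B,merge)→16600 …(+5); best=4800 via (D,hash)
  {ACD}: card=800; try (A,hash)→3600, (D,hash)→4600, (C,hash)→4800, (A,nl_idx)→7400, (D,nl_idx)→7800, (D,merge)→11200 …(+5); best=3600 via (A,hash)
  {BCD}: card=2500; try (C,hash)→12400, (B,hash)→12400, (B,merge)→16400, (D,hash)→19900, (C,merge)→76000, (D,nl_idx)→106700 …(+4); best=12400 via (C,hash)
  {ABCD}: card=100; try (C,hash)→9000, (D,hash)→10000, (B,hash)→13400, (A,hash)→15100, (B,merge)→17400, (C,merge)→17600 …(+8); best=9000 via (C,hash)

cost=9000; order=B,A,D,C; methods=hash,hash,hash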